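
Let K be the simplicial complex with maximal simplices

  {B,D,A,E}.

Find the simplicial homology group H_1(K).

H_1 ≅ 0.

Fix the vertex order A < B < D < E and write every simplex with vertices in increasing order. Then dim K = 3 and the simplices of K are:

  0-simplices (4): A, B, D, E
  1-simplices (6): AB, AD, AE, BD, BE, DE
  2-simplices (4): ABD, ABE, ADE, BDE
  3-simplices (1): ABDE

so the chain groups are C_0 ≅ Z^4, C_1 ≅ Z^6, C_2 ≅ Z^4, C_3 ≅ Z^1.

∂_1: C_1 → C_0 maps an edge to its endpoints' difference, ∂[p,q] = q − p. For instance
  ∂BD = D − B.
The resulting 4×6 matrix has rank 3, and its Smith normal form has invariant factors (1,1,1).

Boundary ∂_2: C_2 → C_1 sends each 2-simplex [p,q,r] to [q,r] − [p,r] + [p,q]. For instance
  ∂BDE = DE − BE + BD,
  ∂ADE = DE − AE + AD.
As a 6×4 matrix over Z this has rank 3, with invariant factors (1,1,1).

The boundary map ∂_3: C_3 → C_2 sends each 3-simplex σ to the alternating sum Σ_i (−1)^i (σ with its i-th vertex removed). For instance
  ∂ABDE = BDE − ADE + ABE − ABD.
As a 4×1 matrix over Z this has rank 1, with invariant factors (1).

Computing H_k = (kernel of ∂_k) / (image of ∂_{k+1}):

  H_1: rank ker ∂_1 − rank ∂_2 = (6 − 3) − 3 = 0, and the invariant factors of ∂_2 are all 1, so H_1 ≅ 0.

(K is a triangulation of the 3-simplex.)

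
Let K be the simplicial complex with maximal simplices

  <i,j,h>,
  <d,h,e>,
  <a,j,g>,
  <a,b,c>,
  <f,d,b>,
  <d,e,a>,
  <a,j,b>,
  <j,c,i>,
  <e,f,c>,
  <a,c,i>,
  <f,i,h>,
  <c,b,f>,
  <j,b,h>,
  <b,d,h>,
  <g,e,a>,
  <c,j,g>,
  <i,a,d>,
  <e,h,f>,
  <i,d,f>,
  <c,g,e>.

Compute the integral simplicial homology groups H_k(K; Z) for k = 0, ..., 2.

H_0 = Z,  H_1 = Z ⊕ Z/2,  H_2 = 0.

Take the total order a < b < c < d < e < f < g < h < i < j on the vertex set. Then K (dimension 2) consists of the simplices:

  0-simplices (10): a, b, c, d, e, f, g, h, i, j
  1-simplices (30): ab, ac, ad, ae, ag, ai, aj, bc, bd, bf, bh, bj, ce, cf, cg, ci, cj, de, df, dh, di, ef, eg, eh, fh, fi, gj, hi, hj, ij
  2-simplices (20): abc, abj, aci, ade, adi, aeg, agj, bcf, bdf, bdh, bhj, cef, ceg, cgj, cij, deh, dfi, efh, fhi, hij

Hence C_0 ≅ Z^10, C_1 ≅ Z^30, C_2 ≅ Z^20.

The boundary map ∂_1: C_1 → C_0 is given by ∂[p,q] = [q] − [p]. For instance
  ∂df = f − d.
As a 10×30 matrix over Z this has rank 9, with invariant factors (1,1,1,1,1,1,1,1,1).

The boundary map ∂_2: C_2 → C_1 acts by ∂[p,q,r] = [q,r] − [p,r] + [p,q]. For instance
  ∂agj = gj − aj + ag,
  ∂bcf = cf − bf + bc.
The resulting 30×20 matrix has rank 20, and its Smith normal form has invariant factors (1,1,1,1,1,1,1,1,1,1,1,1,1,1,1,1,1,1,1,2).

Computing H_k = (kernel of ∂_k) / (image of ∂_{k+1}):

  H_0: rank C_0 − rank ∂_1 = 10 − 9 = 1, and the invariant factors of ∂_1 are all 1, so H_0 ≅ Z.
  H_1: rank ker ∂_1 − rank ∂_2 = (30 − 9) − 20 = 1, and ∂_2 has invariant factor 2 > 1, so H_1 ≅ Z ⊕ Z/2.
  H_2: rank ker ∂_2 − rank ∂_3 = (20 − 20) − 0 = 0, and there is no ∂_3, so H_2 ≅ 0.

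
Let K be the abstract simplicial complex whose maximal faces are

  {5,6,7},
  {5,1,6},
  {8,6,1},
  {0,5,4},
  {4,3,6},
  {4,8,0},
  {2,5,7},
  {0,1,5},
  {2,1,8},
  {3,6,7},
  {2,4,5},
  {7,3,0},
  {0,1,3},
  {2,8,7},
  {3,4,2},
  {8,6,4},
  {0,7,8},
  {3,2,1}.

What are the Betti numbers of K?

Order the vertices as 0 < 1 < 2 < 3 < 4 < 5 < 6 < 7 < 8. Listing each simplex with vertices in this order, K has dimension 2 with simplices:

  0-simplices (9): [0], [1], [2], [3], [4], [5], [6], [7], [8]
  1-simplices (27): (27 of them)
  2-simplices (18): [0,1,3], [0,1,5], [0,3,7], [0,4,5], [0,4,8], [0,7,8], [1,2,3], [1,2,8], [1,5,6], [1,6,8], [2,3,4], [2,4,5], [2,5,7], [2,7,8], [3,4,6], [3,6,7], [4,6,8], [5,6,7]

giving chain groups C_0 ≅ Z^9, C_1 ≅ Z^27, C_2 ≅ Z^18.

∂_1: C_1 → C_0 maps an edge to its endpoints' difference, ∂[p,q] = q − p.
The resulting 9×27 matrix has rank 8, and its Smith normal form has invariant factors (1,1,1,1,1,1,1,1).

∂_2: C_2 → C_1 maps a triangle to the signed sum of its edges. For instance
  ∂[2,5,7] = [5,7] − [2,7] + [2,5],
  ∂[1,5,6] = [5,6] − [1,6] + [1,5].
The resulting 27×18 matrix has rank 17, and its Smith normal form has invariant factors (1,1,1,1,1,1,1,1,1,1,1,1,1,1,1,1,1).

Computing H_k = (kernel of ∂_k) / (image of ∂_{k+1}):

  H_0: rank C_0 − rank ∂_1 = 9 − 8 = 1, and the invariant factors of ∂_1 are all 1, so H_0 ≅ Z.
  H_1: rank ker ∂_1 − rank ∂_2 = (27 − 8) − 17 = 2, and the invariant factors of ∂_2 are all 1, so H_1 ≅ Z^2.
  H_2: rank ker ∂_2 − rank ∂_3 = (18 − 17) − 0 = 1, and there is no ∂_3, so H_2 ≅ Z.

Hence the Betti numbers are b_0 = 1, b_1 = 2, b_2 = 1.

b_0 = 1, b_1 = 2, b_2 = 1.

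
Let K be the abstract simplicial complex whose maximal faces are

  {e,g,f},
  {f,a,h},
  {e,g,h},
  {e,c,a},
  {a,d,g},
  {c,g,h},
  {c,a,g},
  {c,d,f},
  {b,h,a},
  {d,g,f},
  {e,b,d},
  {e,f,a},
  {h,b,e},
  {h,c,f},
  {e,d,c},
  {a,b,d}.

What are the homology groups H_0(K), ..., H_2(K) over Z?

We work with the vertex ordering a < b < c < d < e < f < g < h. The simplices of K, each written with vertices in increasing order, are:

  0-simplices (8): a, b, c, d, e, f, g, h
  1-simplices (24): ab, ac, ad, ae, af, ag, ah, bd, be, bh, cd, ce, cf, cg, ch, de, df, dg, ef, eg, eh, fg, fh, gh
  2-simplices (16): abd, abh, ace, acg, adg, aef, afh, bde, beh, cde, cdf, cfh, cgh, dfg, efg, egh

giving chain groups C_0 ≅ Z^8, C_1 ≅ Z^24, C_2 ≅ Z^16.

Boundary ∂_1: C_1 → C_0 sends each edge [p,q] (with p < q) to q − p.
The 8×24 boundary matrix has rank 7 and Smith normal form diag(1,1,1,1,1,1,1).

∂_2: C_2 → C_1 acts by ∂[p,q,r] = [q,r] − [p,r] + [p,q]. For instance
  ∂afh = fh − ah + af,
  ∂cdf = df − cf + cd.
The resulting 24×16 matrix has rank 15, and its Smith normal form has invariant factors (1,1,1,1,1,1,1,1,1,1,1,1,1,1,1).

Computing H_k = (kernel of ∂_k) / (image of ∂_{k+1}):

  H_0: rank C_0 − rank ∂_1 = 8 − 7 = 1, and the invariant factors of ∂_1 are all 1, so H_0 = Z.
  H_1: rank ker ∂_1 − rank ∂_2 = (24 − 7) − 15 = 2, and the invariant factors of ∂_2 are all 1, so H_1 = Z^2.
  H_2: rank ker ∂_2 − rank ∂_3 = (16 − 15) − 0 = 1, and there is no ∂_3, so H_2 = Z.

H_0 ≅ Z,  H_1 ≅ Z^2,  H_2 ≅ Z.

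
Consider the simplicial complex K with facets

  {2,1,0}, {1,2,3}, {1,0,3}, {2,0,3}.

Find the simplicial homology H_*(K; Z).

Fix the vertex order 0 < 1 < 2 < 3 and write every simplex with vertices in increasing order. Then dim K = 2 and the simplices of K are:

  0-simplices (4): [0], [1], [2], [3]
  1-simplices (6): [0,1], [0,2], [0,3], [1,2], [1,3], [2,3]
  2-simplices (4): [0,1,2], [0,1,3], [0,2,3], [1,2,3]

Hence C_0 ≅ Z^4, C_1 ≅ Z^6, C_2 ≅ Z^4.

The boundary map ∂_1: C_1 → C_0 is given by ∂[p,q] = [q] − [p].
This gives a 4×6 integer matrix of rank 3; reducing to Smith normal form yields diagonal entries (1,1,1).

∂_2: C_2 → C_1 sends each 2-simplex [p,q,r] to [q,r] − [p,r] + [p,q]. For instance
  ∂[0,1,3] = [1,3] − [0,3] + [0,1],
  ∂[0,1,2] = [1,2] − [0,2] + [0,1].
The 6×4 boundary matrix has rank 3 and Smith normal form diag(1,1,1).

From H_k ≅ ker(∂_k) / im(∂_{k+1}) we obtain:

  H_0: rank C_0 − rank ∂_1 = 4 − 3 = 1, and the invariant factors of ∂_1 are all 1, so H_0 = Z.
  H_1: rank ker ∂_1 − rank ∂_2 = (6 − 3) − 3 = 0, and the invariant factors of ∂_2 are all 1, so H_1 = 0.
  H_2: rank ker ∂_2 − rank ∂_3 = (4 − 3) − 0 = 1, and there is no ∂_3, so H_2 = Z.

H_0 = Z,  H_1 = 0,  H_2 = Z.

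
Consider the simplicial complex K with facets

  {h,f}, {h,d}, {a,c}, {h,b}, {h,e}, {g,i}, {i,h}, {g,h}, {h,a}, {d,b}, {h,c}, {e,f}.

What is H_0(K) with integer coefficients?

Take the total order a < b < c < d < e < f < g < h < i on the vertex set. Then K (dimension 1) consists of the simplices:

  0-simplices (9): a, b, c, d, e, f, g, h, i
  1-simplices (12): ac, ah, bd, bh, ch, dh, ef, eh, fh, gh, gi, hi

Hence C_0 ≅ Z^9, C_1 ≅ Z^12.

Boundary ∂_1: C_1 → C_0 sends each edge [p,q] (with p < q) to q − p. For instance
  ∂hi = i − h.
The 9×12 boundary matrix has rank 8 and Smith normal form diag(1,1,1,1,1,1,1,1).

Reading off H_k = ker ∂_k / im ∂_{k+1}:

  H_0: rank C_0 − rank ∂_1 = 9 − 8 = 1, and the invariant factors of ∂_1 are all 1, so H_0 ≅ Z.

(K is a triangulation of a wedge of 4 circles.)

H_0 = Z.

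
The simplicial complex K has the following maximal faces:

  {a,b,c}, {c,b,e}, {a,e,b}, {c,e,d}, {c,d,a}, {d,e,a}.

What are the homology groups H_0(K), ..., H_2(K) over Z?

H_0 ≅ Z,  H_1 = 0,  H_2 ≅ Z.

Take the total order a < b < c < d < e on the vertex set. Then K (dimension 2) consists of the simplices:

  0-simplices (5): a, b, c, d, e
  1-simplices (9): ab, ac, ad, ae, bc, be, cd, ce, de
  2-simplices (6): abc, abe, acd, ade, bce, cde

Hence C_0 ≅ Z^5, C_1 ≅ Z^9, C_2 ≅ Z^6.

The boundary map ∂_1: C_1 → C_0 is given by ∂[p,q] = [q] − [p].
The 5×9 boundary matrix has rank 4 and Smith normal form diag(1,1,1,1).

Boundary ∂_2: C_2 → C_1 acts by ∂[p,q,r] = [q,r] − [p,r] + [p,q]. For instance
  ∂ade = de − ae + ad,
  ∂abc = bc − ac + ab.
This gives a 9×6 integer matrix of rank 5; reducing to Smith normal form yields diagonal entries (1,1,1,1,1).

Computing H_k = (kernel of ∂_k) / (image of ∂_{k+1}):

  H_0: rank C_0 − rank ∂_1 = 5 − 4 = 1, and the invariant factors of ∂_1 are all 1, so H_0 ≅ Z.
  H_1: rank ker ∂_1 − rank ∂_2 = (9 − 4) − 5 = 0, and the invariant factors of ∂_2 are all 1, so H_1 ≅ 0.
  H_2: rank ker ∂_2 − rank ∂_3 = (6 − 5) − 0 = 1, and there is no ∂_3, so H_2 ≅ Z.

As a check, the Euler characteristic is 5 − 9 + 6 = 2, which agrees with 1 − 0 + 1 = 2.
(K is a triangulation of the 2-sphere S^2.)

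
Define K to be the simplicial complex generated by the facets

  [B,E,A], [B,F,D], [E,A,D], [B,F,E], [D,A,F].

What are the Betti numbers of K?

b_0 = 1, b_1 = 1, b_2 = 0.

We work with the vertex ordering A < B < D < E < F. The simplices of K, each written with vertices in increasing order, are:

  0-simplices (5): A, B, D, E, F
  1-simplices (10): AB, AD, AE, AF, BD, BE, BF, DE, DF, EF
  2-simplices (5): ABE, ADE, ADF, BDF, BEF

Hence C_0 ≅ Z^5, C_1 ≅ Z^10, C_2 ≅ Z^5.

∂_1: C_1 → C_0 maps an edge to its endpoints' difference, ∂[p,q] = q − p.
This gives a 5×10 integer matrix of rank 4; reducing to Smith normal form yields diagonal entries (1,1,1,1).

∂_2: C_2 → C_1 sends each 2-simplex [p,q,r] to [q,r] − [p,r] + [p,q]. For instance
  ∂ADF = DF − AF + AD,
  ∂ADE = DE − AE + AD.
This gives a 10×5 integer matrix of rank 5; reducing to Smith normal form yields diagonal entries (1,1,1,1,1).

Now H_k = ker ∂_k / im ∂_{k+1}, so:

  H_0: rank C_0 − rank ∂_1 = 5 − 4 = 1, and the invariant factors of ∂_1 are all 1, so H_0 = Z.
  H_1: rank ker ∂_1 − rank ∂_2 = (10 − 4) − 5 = 1, and the invariant factors of ∂_2 are all 1, so H_1 = Z.
  H_2: rank ker ∂_2 − rank ∂_3 = (5 − 5) − 0 = 0, and there is no ∂_3, so H_2 = 0.

Hence the Betti numbers are b_0 = 1, b_1 = 1, b_2 = 0.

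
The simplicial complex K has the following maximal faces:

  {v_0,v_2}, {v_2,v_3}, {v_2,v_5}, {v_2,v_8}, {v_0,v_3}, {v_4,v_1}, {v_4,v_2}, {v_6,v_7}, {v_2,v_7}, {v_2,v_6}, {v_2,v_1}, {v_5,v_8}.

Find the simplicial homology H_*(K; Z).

H_0 = Z,  H_1 = Z^4.

Take the total order v_0 < v_1 < v_2 < v_3 < v_4 < v_5 < v_6 < v_7 < v_8 on the vertex set. Then K (dimension 1) consists of the simplices:

  0-simplices (9): [v_0], [v_1], [v_2], [v_3], [v_4], [v_5], [v_6], [v_7], [v_8]
  1-simplices (12): [v_0,v_2], [v_0,v_3], [v_1,v_2], [v_1,v_4], [v_2,v_3], [v_2,v_4], [v_2,v_5], [v_2,v_6], [v_2,v_7], [v_2,v_8], [v_5,v_8], [v_6,v_7]

giving chain groups C_0 ≅ Z^9, C_1 ≅ Z^12.

The boundary map ∂_1: C_1 → C_0 maps an edge to its endpoints' difference, ∂[p,q] = q − p. For instance
  ∂[v_6,v_7] = [v_7] − [v_6].
The 9×12 boundary matrix has rank 8 and Smith normal form diag(1,1,1,1,1,1,1,1).

Reading off H_k = ker ∂_k / im ∂_{k+1}:

  H_0: rank C_0 − rank ∂_1 = 9 − 8 = 1, and the invariant factors of ∂_1 are all 1, so H_0 ≅ Z.
  H_1: rank ker ∂_1 − rank ∂_2 = (12 − 8) − 0 = 4, and there is no ∂_2, so H_1 ≅ Z^4.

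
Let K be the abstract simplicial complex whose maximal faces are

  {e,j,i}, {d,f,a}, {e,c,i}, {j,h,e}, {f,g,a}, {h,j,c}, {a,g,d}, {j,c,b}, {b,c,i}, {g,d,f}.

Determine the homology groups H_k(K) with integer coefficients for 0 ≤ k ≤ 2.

Take the total order a < b < c < d < e < f < g < h < i < j on the vertex set. Then K (dimension 2) consists of the simplices:

  0-simplices (10): a, b, c, d, e, f, g, h, i, j
  1-simplices (18): ad, af, ag, bc, bi, bj, ce, ch, ci, cj, df, dg, eh, ei, ej, fg, hj, ij
  2-simplices (10): adf, adg, afg, bci, bcj, cei, chj, dfg, ehj, eij

giving chain groups C_0 ≅ Z^10, C_1 ≅ Z^18, C_2 ≅ Z^10.

Boundary ∂_1: C_1 → C_0 is given by ∂[p,q] = [q] − [p].
The resulting 10×18 matrix has rank 8, and its Smith normal form has invariant factors (1,1,1,1,1,1,1,1).

Boundary ∂_2: C_2 → C_1 acts by ∂[p,q,r] = [q,r] − [p,r] + [p,q]. For instance
  ∂adf = df − af + ad,
  ∂ehj = hj − ej + eh.
This gives a 18×10 integer matrix of rank 9; reducing to Smith normal form yields diagonal entries (1,1,1,1,1,1,1,1,1).

Computing H_k = (kernel of ∂_k) / (image of ∂_{k+1}):

  H_0: rank C_0 − rank ∂_1 = 10 − 8 = 2, and the invariant factors of ∂_1 are all 1, so H_0 = Z^2.
  H_1: rank ker ∂_1 − rank ∂_2 = (18 − 8) − 9 = 1, and the invariant factors of ∂_2 are all 1, so H_1 = Z.
  H_2: rank ker ∂_2 − rank ∂_3 = (10 − 9) − 0 = 1, and there is no ∂_3, so H_2 = Z.

(K is a triangulation of the disjoint union of the cylinder S^1 x I and the 2-sphere S^2.)

H_0 ≅ Z^2,  H_1 ≅ Z,  H_2 ≅ Z.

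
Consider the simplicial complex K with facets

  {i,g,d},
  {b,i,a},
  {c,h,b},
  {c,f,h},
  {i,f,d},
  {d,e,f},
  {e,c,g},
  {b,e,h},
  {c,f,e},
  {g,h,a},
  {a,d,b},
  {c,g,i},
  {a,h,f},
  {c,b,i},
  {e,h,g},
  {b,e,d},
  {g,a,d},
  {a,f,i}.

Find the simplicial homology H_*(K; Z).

H_0 = Z,  H_1 = Z ⊕ Z/2Z,  H_2 = 0.

K has 9 vertices, 27 edges, 18 triangles.
rank ∂_0 = 0, rank ∂_1 = 8 ⇒ b_0 = 9 − 0 − 8 = 1; all invariant factors of ∂_1 are 1 so no torsion. So H_0 = Z.
rank ∂_1 = 8, rank ∂_2 = 18 ⇒ b_1 = 27 − 8 − 18 = 1; ∂_2 has invariant factor(s) [2] giving torsion. So H_1 = Z ⊕ Z/2Z.
rank ∂_2 = 18, rank ∂_3 = 0 ⇒ b_2 = 18 − 18 − 0 = 0. So H_2 = 0.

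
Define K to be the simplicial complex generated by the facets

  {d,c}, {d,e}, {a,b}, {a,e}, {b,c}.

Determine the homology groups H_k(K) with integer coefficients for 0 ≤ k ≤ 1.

H_0 ≅ Z,  H_1 ≅ Z.

K has 5 vertices, 5 edges.
rank ∂_0 = 0, rank ∂_1 = 4 ⇒ b_0 = 5 − 0 − 4 = 1; all invariant factors of ∂_1 are 1 so no torsion. So H_0 = Z.
rank ∂_1 = 4, rank ∂_2 = 0 ⇒ b_1 = 5 − 4 − 0 = 1. So H_1 = Z.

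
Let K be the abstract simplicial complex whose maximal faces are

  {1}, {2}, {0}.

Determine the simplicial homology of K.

H_0 ≅ Z^3.

We work with the vertex ordering 0 < 1 < 2. The simplices of K, each written with vertices in increasing order, are:

  0-simplices (3): [0], [1], [2]

so the chain groups are C_0 ≅ Z^3.

Reading off H_k = ker ∂_k / im ∂_{k+1}:

  H_0: rank C_0 − rank ∂_1 = 3 − 0 = 3, and there is no ∂_1, so H_0 ≅ Z^3.

(K is a triangulation of a set of 3 points.)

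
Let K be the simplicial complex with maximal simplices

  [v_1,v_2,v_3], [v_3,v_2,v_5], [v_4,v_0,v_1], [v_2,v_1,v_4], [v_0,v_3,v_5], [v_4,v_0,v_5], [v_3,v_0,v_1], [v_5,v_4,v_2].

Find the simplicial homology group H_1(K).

H_1 = 0.

Fix the vertex order v_0 < v_1 < v_2 < v_3 < v_4 < v_5 and write every simplex with vertices in increasing order. Then dim K = 2 and the simplices of K are:

  0-simplices (6): [v_0], [v_1], [v_2], [v_3], [v_4], [v_5]
  1-simplices (12): [v_0,v_1], [v_0,v_3], [v_0,v_4], [v_0,v_5], [v_1,v_2], [v_1,v_3], [v_1,v_4], [v_2,v_3], [v_2,v_4], [v_2,v_5], [v_3,v_5], [v_4,v_5]
  2-simplices (8): [v_0,v_1,v_3], [v_0,v_1,v_4], [v_0,v_3,v_5], [v_0,v_4,v_5], [v_1,v_2,v_3], [v_1,v_2,v_4], [v_2,v_3,v_5], [v_2,v_4,v_5]

Hence C_0 ≅ Z^6, C_1 ≅ Z^12, C_2 ≅ Z^8.

Boundary ∂_1: C_1 → C_0 sends each edge [p,q] (with p < q) to q − p.
The 6×12 boundary matrix has rank 5 and Smith normal form diag(1,1,1,1,1).

Boundary ∂_2: C_2 → C_1 sends each 2-simplex [p,q,r] to [q,r] − [p,r] + [p,q]. For instance
  ∂[v_2,v_4,v_5] = [v_4,v_5] − [v_2,v_5] + [v_2,v_4],
  ∂[v_2,v_3,v_5] = [v_3,v_5] − [v_2,v_5] + [v_2,v_3].
The resulting 12×8 matrix has rank 7, and its Smith normal form has invariant factors (1,1,1,1,1,1,1).

Computing H_k = (kernel of ∂_k) / (image of ∂_{k+1}):

  H_1: rank ker ∂_1 − rank ∂_2 = (12 − 5) − 7 = 0, and the invariant factors of ∂_2 are all 1, so H_1 = 0.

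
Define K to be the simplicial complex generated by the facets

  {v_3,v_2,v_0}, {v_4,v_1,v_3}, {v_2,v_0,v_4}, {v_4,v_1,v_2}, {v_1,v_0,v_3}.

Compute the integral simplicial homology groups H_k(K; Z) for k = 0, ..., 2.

H_0 = Z,  H_1 = Z,  H_2 = 0.

Take the total order v_0 < v_1 < v_2 < v_3 < v_4 on the vertex set. Then K (dimension 2) consists of the simplices:

  0-simplices (5): [v_0], [v_1], [v_2], [v_3], [v_4]
  1-simplices (10): [v_0,v_1], [v_0,v_2], [v_0,v_3], [v_0,v_4], [v_1,v_2], [v_1,v_3], [v_1,v_4], [v_2,v_3], [v_2,v_4], [v_3,v_4]
  2-simplices (5): [v_0,v_1,v_3], [v_0,v_2,v_3], [v_0,v_2,v_4], [v_1,v_2,v_4], [v_1,v_3,v_4]

Hence C_0 ≅ Z^5, C_1 ≅ Z^10, C_2 ≅ Z^5.

Boundary ∂_1: C_1 → C_0 sends each edge [p,q] (with p < q) to q − p. For instance
  ∂[v_1,v_4] = [v_4] − [v_1].
The resulting 5×10 matrix has rank 4, and its Smith normal form has invariant factors (1,1,1,1).

The boundary map ∂_2: C_2 → C_1 acts by ∂[p,q,r] = [q,r] − [p,r] + [p,q]. For instance
  ∂[v_0,v_1,v_3] = [v_1,v_3] − [v_0,v_3] + [v_0,v_1],
  ∂[v_0,v_2,v_3] = [v_2,v_3] − [v_0,v_3] + [v_0,v_2].
The 10×5 boundary matrix has rank 5 and Smith normal form diag(1,1,1,1,1).

Now H_k = ker ∂_k / im ∂_{k+1}, so:

  H_0: rank C_0 − rank ∂_1 = 5 − 4 = 1, and the invariant factors of ∂_1 are all 1, so H_0 = Z.
  H_1: rank ker ∂_1 − rank ∂_2 = (10 − 4) − 5 = 1, and the invariant factors of ∂_2 are all 1, so H_1 = Z.
  H_2: rank ker ∂_2 − rank ∂_3 = (5 − 5) − 0 = 0, and there is no ∂_3, so H_2 = 0.

As a check, the Euler characteristic is 5 − 10 + 5 = 0, which agrees with 1 − 1 + 0 = 0.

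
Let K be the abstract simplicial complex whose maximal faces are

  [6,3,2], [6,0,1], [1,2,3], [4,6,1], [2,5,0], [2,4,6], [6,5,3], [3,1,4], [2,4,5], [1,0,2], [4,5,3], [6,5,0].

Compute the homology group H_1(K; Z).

Fix the vertex order 0 < 1 < 2 < 3 < 4 < 5 < 6 and write every simplex with vertices in increasing order. Then dim K = 2 and the simplices of K are:

  0-simplices (7): [0], [1], [2], [3], [4], [5], [6]
  1-simplices (18): [0,1], [0,2], [0,5], [0,6], [1,2], [1,3], [1,4], [1,6], [2,3], [2,4], [2,5], [2,6], [3,4], [3,5], [3,6], [4,5], [4,6], [5,6]
  2-simplices (12): [0,1,2], [0,1,6], [0,2,5], [0,5,6], [1,2,3], [1,3,4], [1,4,6], [2,3,6], [2,4,5], [2,4,6], [3,4,5], [3,5,6]

giving chain groups C_0 ≅ Z^7, C_1 ≅ Z^18, C_2 ≅ Z^12.

Boundary ∂_1: C_1 → C_0 sends each edge [p,q] (with p < q) to q − p.
As a 7×18 matrix over Z this has rank 6, with invariant factors (1,1,1,1,1,1).

The boundary map ∂_2: C_2 → C_1 sends each 2-simplex [p,q,r] to [q,r] − [p,r] + [p,q]. For instance
  ∂[0,5,6] = [5,6] − [0,6] + [0,5],
  ∂[0,1,6] = [1,6] − [0,6] + [0,1].
The 18×12 boundary matrix has rank 12 and Smith normal form diag(1,1,1,1,1,1,1,1,1,1,1,2).

Computing H_k = (kernel of ∂_k) / (image of ∂_{k+1}):

  H_1: rank ker ∂_1 − rank ∂_2 = (18 − 6) − 12 = 0, and ∂_2 has invariant factor 2 > 1, so H_1 = Z/2Z.

H_1 = Z/2Z.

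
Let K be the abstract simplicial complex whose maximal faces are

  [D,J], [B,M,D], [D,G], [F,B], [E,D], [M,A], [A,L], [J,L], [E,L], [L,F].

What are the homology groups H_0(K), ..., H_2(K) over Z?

Order the vertices as A < B < D < E < F < G < J < L < M. Listing each simplex with vertices in this order, K has dimension 2 with simplices:

  0-simplices (9): A, B, D, E, F, G, J, L, M
  1-simplices (12): AL, AM, BD, BF, BM, DE, DG, DJ, DM, EL, FL, JL
  2-simplices (1): BDM

so the chain groups are C_0 ≅ Z^9, C_1 ≅ Z^12, C_2 ≅ Z^1.

Boundary ∂_1: C_1 → C_0 is given by ∂[p,q] = [q] − [p]. For instance
  ∂JL = L − J.
The resulting 9×12 matrix has rank 8, and its Smith normal form has invariant factors (1,1,1,1,1,1,1,1).

The boundary map ∂_2: C_2 → C_1 acts by ∂[p,q,r] = [q,r] − [p,r] + [p,q]. For instance
  ∂BDM = DM − BM + BD.
The 12×1 boundary matrix has rank 1 and Smith normal form diag(1).

From H_k ≅ ker(∂_k) / im(∂_{k+1}) we obtain:

  H_0: rank C_0 − rank ∂_1 = 9 − 8 = 1, and the invariant factors of ∂_1 are all 1, so H_0 ≅ Z.
  H_1: rank ker ∂_1 − rank ∂_2 = (12 − 8) − 1 = 3, and the invariant factors of ∂_2 are all 1, so H_1 ≅ Z^3.
  H_2: rank ker ∂_2 − rank ∂_3 = (1 − 1) − 0 = 0, and there is no ∂_3, so H_2 ≅ 0.

H_0 ≅ Z,  H_1 ≅ Z^3,  H_2 = 0.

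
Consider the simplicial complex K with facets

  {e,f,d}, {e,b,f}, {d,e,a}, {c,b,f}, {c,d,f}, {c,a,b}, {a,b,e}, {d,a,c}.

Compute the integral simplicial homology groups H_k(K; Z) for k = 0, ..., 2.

H_0 = Z,  H_1 = 0,  H_2 = Z.

Order the vertices as a < b < c < d < e < f. Listing each simplex with vertices in this order, K has dimension 2 with simplices:

  0-simplices (6): a, b, c, d, e, f
  1-simplices (12): ab, ac, ad, ae, bc, be, bf, cd, cf, de, df, ef
  2-simplices (8): abc, abe, acd, ade, bcf, bef, cdf, def

giving chain groups C_0 ≅ Z^6, C_1 ≅ Z^12, C_2 ≅ Z^8.

∂_1: C_1 → C_0 is given by ∂[p,q] = [q] − [p]. For instance
  ∂df = f − d.
This gives a 6×12 integer matrix of rank 5; reducing to Smith normal form yields diagonal entries (1,1,1,1,1).

Boundary ∂_2: C_2 → C_1 sends each 2-simplex [p,q,r] to [q,r] − [p,r] + [p,q]. For instance
  ∂def = ef − df + de,
  ∂abe = be − ae + ab.
As a 12×8 matrix over Z this has rank 7, with invariant factors (1,1,1,1,1,1,1).

Now H_k = ker ∂_k / im ∂_{k+1}, so:

  H_0: rank C_0 − rank ∂_1 = 6 − 5 = 1, and the invariant factors of ∂_1 are all 1, so H_0 ≅ Z.
  H_1: rank ker ∂_1 − rank ∂_2 = (12 − 5) − 7 = 0, and the invariant factors of ∂_2 are all 1, so H_1 ≅ 0.
  H_2: rank ker ∂_2 − rank ∂_3 = (8 − 7) − 0 = 1, and there is no ∂_3, so H_2 ≅ Z.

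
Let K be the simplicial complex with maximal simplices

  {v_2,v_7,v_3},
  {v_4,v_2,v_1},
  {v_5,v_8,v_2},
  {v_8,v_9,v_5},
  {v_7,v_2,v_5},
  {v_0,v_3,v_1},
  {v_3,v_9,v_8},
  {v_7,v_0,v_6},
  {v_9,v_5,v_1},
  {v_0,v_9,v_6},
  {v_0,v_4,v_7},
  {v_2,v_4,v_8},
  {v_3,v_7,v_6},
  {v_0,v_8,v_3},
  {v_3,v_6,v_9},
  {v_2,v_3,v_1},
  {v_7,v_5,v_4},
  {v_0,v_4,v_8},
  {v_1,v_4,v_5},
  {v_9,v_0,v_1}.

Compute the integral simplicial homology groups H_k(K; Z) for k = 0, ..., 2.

Fix the vertex order v_0 < v_1 < v_2 < v_3 < v_4 < v_5 < v_6 < v_7 < v_8 < v_9 and write every simplex with vertices in increasing order. Then dim K = 2 and the simplices of K are:

  0-simplices (10): [v_0], [v_1], [v_2], [v_3], [v_4], [v_5], [v_6], [v_7], [v_8], [v_9]
  1-simplices (30): (30 of them)
  2-simplices (20): (20 of them)

giving chain groups C_0 ≅ Z^10, C_1 ≅ Z^30, C_2 ≅ Z^20.

Boundary ∂_1: C_1 → C_0 sends each edge [p,q] (with p < q) to q − p. For instance
  ∂[v_3,v_7] = [v_7] − [v_3].
The 10×30 boundary matrix has rank 9 and Smith normal form diag(1,1,1,1,1,1,1,1,1).

The boundary map ∂_2: C_2 → C_1 sends each 2-simplex [p,q,r] to [q,r] − [p,r] + [p,q]. For instance
  ∂[v_3,v_6,v_9] = [v_6,v_9] − [v_3,v_9] + [v_3,v_6],
  ∂[v_0,v_6,v_7] = [v_6,v_7] − [v_0,v_7] + [v_0,v_6].
The resulting 30×20 matrix has rank 20, and its Smith normal form has invariant factors (1,1,1,1,1,1,1,1,1,1,1,1,1,1,1,1,1,1,1,2).

Now H_k = ker ∂_k / im ∂_{k+1}, so:

  H_0: rank C_0 − rank ∂_1 = 10 − 9 = 1, and the invariant factors of ∂_1 are all 1, so H_0 ≅ Z.
  H_1: rank ker ∂_1 − rank ∂_2 = (30 − 9) − 20 = 1, and ∂_2 has invariant factor 2 > 1, so H_1 ≅ Z × Z/2.
  H_2: rank ker ∂_2 − rank ∂_3 = (20 − 20) − 0 = 0, and there is no ∂_3, so H_2 ≅ 0.

(K is a triangulation of the Klein bottle.)

H_0 ≅ Z,  H_1 ≅ Z × Z/2,  H_2 = 0.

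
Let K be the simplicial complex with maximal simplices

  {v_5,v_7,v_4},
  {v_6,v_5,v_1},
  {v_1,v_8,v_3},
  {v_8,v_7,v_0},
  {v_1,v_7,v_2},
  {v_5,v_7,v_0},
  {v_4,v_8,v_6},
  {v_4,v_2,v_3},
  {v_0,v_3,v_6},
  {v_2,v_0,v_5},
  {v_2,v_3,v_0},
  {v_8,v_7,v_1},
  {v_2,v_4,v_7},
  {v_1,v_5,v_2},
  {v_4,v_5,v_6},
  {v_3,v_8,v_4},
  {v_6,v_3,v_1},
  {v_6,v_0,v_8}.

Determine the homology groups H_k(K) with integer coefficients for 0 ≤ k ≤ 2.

Order the vertices as v_0 < v_1 < v_2 < v_3 < v_4 < v_5 < v_6 < v_7 < v_8. Listing each simplex with vertices in this order, K has dimension 2 with simplices:

  0-simplices (9): [v_0], [v_1], [v_2], [v_3], [v_4], [v_5], [v_6], [v_7], [v_8]
  1-simplices (27): (27 of them)
  2-simplices (18): (18 of them)

Hence C_0 ≅ Z^9, C_1 ≅ Z^27, C_2 ≅ Z^18.

Boundary ∂_1: C_1 → C_0 sends each edge [p,q] (with p < q) to q − p.
This gives a 9×27 integer matrix of rank 8; reducing to Smith normal form yields diagonal entries (1,1,1,1,1,1,1,1).

The boundary map ∂_2: C_2 → C_1 acts by ∂[p,q,r] = [q,r] − [p,r] + [p,q]. For instance
  ∂[v_0,v_3,v_6] = [v_3,v_6] − [v_0,v_6] + [v_0,v_3],
  ∂[v_1,v_3,v_8] = [v_3,v_8] − [v_1,v_8] + [v_1,v_3].
This gives a 27×18 integer matrix of rank 18; reducing to Smith normal form yields diagonal entries (1,1,1,1,1,1,1,1,1,1,1,1,1,1,1,1,1,2).

Reading off H_k = ker ∂_k / im ∂_{k+1}:

  H_0: rank C_0 − rank ∂_1 = 9 − 8 = 1, and the invariant factors of ∂_1 are all 1, so H_0 = Z.
  H_1: rank ker ∂_1 − rank ∂_2 = (27 − 8) − 18 = 1, and ∂_2 has invariant factor 2 > 1, so H_1 = Z ⊕ Z/2Z.
  H_2: rank ker ∂_2 − rank ∂_3 = (18 − 18) − 0 = 0, and there is no ∂_3, so H_2 = 0.

As a check, the Euler characteristic is 9 − 27 + 18 = 0, which agrees with 1 − 1 + 0 = 0.

H_0 ≅ Z,  H_1 ≅ Z ⊕ Z/2Z,  H_2 = 0.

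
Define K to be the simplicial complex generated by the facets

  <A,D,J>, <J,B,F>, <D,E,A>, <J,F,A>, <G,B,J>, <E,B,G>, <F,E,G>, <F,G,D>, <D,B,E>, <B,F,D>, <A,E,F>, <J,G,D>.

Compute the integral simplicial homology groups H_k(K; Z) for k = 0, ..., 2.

Take the total order A < B < D < E < F < G < J on the vertex set. Then K (dimension 2) consists of the simplices:

  0-simplices (7): A, B, D, E, F, G, J
  1-simplices (18): AD, AE, AF, AJ, BD, BE, BF, BG, BJ, DE, DF, DG, DJ, EF, EG, FG, FJ, GJ
  2-simplices (12): ADE, ADJ, AEF, AFJ, BDE, BDF, BEG, BFJ, BGJ, DFG, DGJ, EFG

Hence C_0 ≅ Z^7, C_1 ≅ Z^18, C_2 ≅ Z^12.

∂_1: C_1 → C_0 sends each edge [p,q] (with p < q) to q − p. For instance
  ∂FG = G − F.
As a 7×18 matrix over Z this has rank 6, with invariant factors (1,1,1,1,1,1).

∂_2: C_2 → C_1 sends each 2-simplex [p,q,r] to [q,r] − [p,r] + [p,q]. For instance
  ∂DFG = FG − DG + DF,
  ∂BDF = DF − BF + BD.
The resulting 18×12 matrix has rank 12, and its Smith normal form has invariant factors (1,1,1,1,1,1,1,1,1,1,1,2).

From H_k ≅ ker(∂_k) / im(∂_{k+1}) we obtain:

  H_0: rank C_0 − rank ∂_1 = 7 − 6 = 1, and the invariant factors of ∂_1 are all 1, so H_0 ≅ Z.
  H_1: rank ker ∂_1 − rank ∂_2 = (18 − 6) − 12 = 0, and ∂_2 has invariant factor 2 > 1, so H_1 ≅ Z/2.
  H_2: rank ker ∂_2 − rank ∂_3 = (12 − 12) − 0 = 0, and there is no ∂_3, so H_2 ≅ 0.

As a check, the Euler characteristic is 7 − 18 + 12 = 1, which agrees with 1 − 0 + 0 = 1.
(K is a triangulation of the real projective plane RP^2.)

H_0 ≅ Z,  H_1 ≅ Z/2,  H_2 = 0.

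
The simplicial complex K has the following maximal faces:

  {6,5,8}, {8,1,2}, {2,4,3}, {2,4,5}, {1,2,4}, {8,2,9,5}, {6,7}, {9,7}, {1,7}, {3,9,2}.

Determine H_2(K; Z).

Order the vertices as 1 < 2 < 3 < 4 < 5 < 6 < 7 < 8 < 9. Listing each simplex with vertices in this order, K has dimension 3 with simplices:

  0-simplices (9): [1], [2], [3], [4], [5], [6], [7], [8], [9]
  1-simplices (19): [1,2], [1,4], [1,7], [1,8], [2,3], [2,4], [2,5], [2,8], [2,9], [3,4], [3,9], [4,5], [5,6], [5,8], [5,9], [6,7], [6,8], [7,9], [8,9]
  2-simplices (10): [1,2,4], [1,2,8], [2,3,4], [2,3,9], [2,4,5], [2,5,8], [2,5,9], [2,8,9], [5,6,8], [5,8,9]
  3-simplices (1): [2,5,8,9]

so the chain groups are C_0 ≅ Z^9, C_1 ≅ Z^19, C_2 ≅ Z^10, C_3 ≅ Z^1.

Boundary ∂_1: C_1 → C_0 is given by ∂[p,q] = [q] − [p]. For instance
  ∂[1,7] = [7] − [1].
This gives a 9×19 integer matrix of rank 8; reducing to Smith normal form yields diagonal entries (1,1,1,1,1,1,1,1).

Boundary ∂_2: C_2 → C_1 maps a triangle to the signed sum of its edges. For instance
  ∂[2,3,4] = [3,4] − [2,4] + [2,3],
  ∂[2,5,9] = [5,9] − [2,9] + [2,5].
The 19×10 boundary matrix has rank 9 and Smith normal form diag(1,1,1,1,1,1,1,1,1).

Boundary ∂_3: C_3 → C_2 sends each 3-simplex σ to the alternating sum Σ_i (−1)^i (σ with its i-th vertex removed). For instance
  ∂[2,5,8,9] = [5,8,9] − [2,8,9] + [2,5,9] − [2,5,8].
The 10×1 boundary matrix has rank 1 and Smith normal form diag(1).

Reading off H_k = ker ∂_k / im ∂_{k+1}:

  H_2: rank ker ∂_2 − rank ∂_3 = (10 − 9) − 1 = 0, and the invariant factors of ∂_3 are all 1, so H_2 ≅ 0.

H_2 ≅ 0.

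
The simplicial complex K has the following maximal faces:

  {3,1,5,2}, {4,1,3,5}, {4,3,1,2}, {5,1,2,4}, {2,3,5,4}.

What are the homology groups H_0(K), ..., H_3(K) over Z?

Order the vertices as 1 < 2 < 3 < 4 < 5. Listing each simplex with vertices in this order, K has dimension 3 with simplices:

  0-simplices (5): [1], [2], [3], [4], [5]
  1-simplices (10): [1,2], [1,3], [1,4], [1,5], [2,3], [2,4], [2,5], [3,4], [3,5], [4,5]
  2-simplices (10): [1,2,3], [1,2,4], [1,2,5], [1,3,4], [1,3,5], [1,4,5], [2,3,4], [2,3,5], [2,4,5], [3,4,5]
  3-simplices (5): [1,2,3,4], [1,2,3,5], [1,2,4,5], [1,3,4,5], [2,3,4,5]

giving chain groups C_0 ≅ Z^5, C_1 ≅ Z^10, C_2 ≅ Z^10, C_3 ≅ Z^5.

Boundary ∂_1: C_1 → C_0 maps an edge to its endpoints' difference, ∂[p,q] = q − p. For instance
  ∂[3,5] = [5] − [3].
The 5×10 boundary matrix has rank 4 and Smith normal form diag(1,1,1,1).

The boundary map ∂_2: C_2 → C_1 maps a triangle to the signed sum of its edges. For instance
  ∂[1,4,5] = [4,5] − [1,5] + [1,4],
  ∂[2,3,4] = [3,4] − [2,4] + [2,3].
As a 10×10 matrix over Z this has rank 6, with invariant factors (1,1,1,1,1,1).

∂_3: C_3 → C_2 sends each 3-simplex σ to the alternating sum Σ_i (−1)^i (σ with its i-th vertex removed). For instance
  ∂[1,3,4,5] = [3,4,5] − [1,4,5] + [1,3,5] − [1,3,4],
  ∂[1,2,3,4] = [2,3,4] − [1,3,4] + [1,2,4] − [1,2,3].
This gives a 10×5 integer matrix of rank 4; reducing to Smith normal form yields diagonal entries (1,1,1,1).

Now H_k = ker ∂_k / im ∂_{k+1}, so:

  H_0: rank C_0 − rank ∂_1 = 5 − 4 = 1, and the invariant factors of ∂_1 are all 1, so H_0 = Z.
  H_1: rank ker ∂_1 − rank ∂_2 = (10 − 4) − 6 = 0, and the invariant factors of ∂_2 are all 1, so H_1 = 0.
  H_2: rank ker ∂_2 − rank ∂_3 = (10 − 6) − 4 = 0, and the invariant factors of ∂_3 are all 1, so H_2 = 0.
  H_3: rank ker ∂_3 − rank ∂_4 = (5 − 4) − 0 = 1, and there is no ∂_4, so H_3 = Z.

As a check, the Euler characteristic is 5 − 10 + 10 − 5 = 0, which agrees with 1 − 0 + 0 − 1 = 0.
(K is a triangulation of the 3-sphere S^3.)

H_0 = Z,  H_1 = 0,  H_2 = 0,  H_3 = Z.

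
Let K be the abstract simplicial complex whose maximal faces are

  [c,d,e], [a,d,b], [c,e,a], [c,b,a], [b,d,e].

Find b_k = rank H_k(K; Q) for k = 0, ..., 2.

Order the vertices as a < b < c < d < e. Listing each simplex with vertices in this order, K has dimension 2 with simplices:

  0-simplices (5): a, b, c, d, e
  1-simplices (10): ab, ac, ad, ae, bc, bd, be, cd, ce, de
  2-simplices (5): abc, abd, ace, bde, cde

so the chain groups are C_0 ≅ Z^5, C_1 ≅ Z^10, C_2 ≅ Z^5.

Boundary ∂_1: C_1 → C_0 sends each edge [p,q] (with p < q) to q − p.
As a 5×10 matrix over Z this has rank 4, with invariant factors (1,1,1,1).

The boundary map ∂_2: C_2 → C_1 maps a triangle to the signed sum of its edges. For instance
  ∂abc = bc − ac + ab,
  ∂abd = bd − ad + ab.
The resulting 10×5 matrix has rank 5, and its Smith normal form has invariant factors (1,1,1,1,1).

Reading off H_k = ker ∂_k / im ∂_{k+1}:

  H_0: rank C_0 − rank ∂_1 = 5 − 4 = 1, and the invariant factors of ∂_1 are all 1, so H_0 ≅ Z.
  H_1: rank ker ∂_1 − rank ∂_2 = (10 − 4) − 5 = 1, and the invariant factors of ∂_2 are all 1, so H_1 ≅ Z.
  H_2: rank ker ∂_2 − rank ∂_3 = (5 − 5) − 0 = 0, and there is no ∂_3, so H_2 ≅ 0.

As a check, the Euler characteristic is 5 − 10 + 5 = 0, which agrees with 1 − 1 + 0 = 0.

Hence the Betti numbers are b_0 = 1, b_1 = 1, b_2 = 0.

b_0 = 1, b_1 = 1, b_2 = 0.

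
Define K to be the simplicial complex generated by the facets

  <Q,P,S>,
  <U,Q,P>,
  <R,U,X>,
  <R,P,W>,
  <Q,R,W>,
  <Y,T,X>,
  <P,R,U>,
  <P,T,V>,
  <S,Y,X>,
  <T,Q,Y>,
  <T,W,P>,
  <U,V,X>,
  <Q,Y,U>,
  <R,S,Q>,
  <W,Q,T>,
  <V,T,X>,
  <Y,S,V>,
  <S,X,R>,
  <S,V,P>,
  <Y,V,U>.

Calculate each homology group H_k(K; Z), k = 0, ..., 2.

We work with the vertex ordering P < Q < R < S < T < U < V < W < X < Y. The simplices of K, each written with vertices in increasing order, are:

  0-simplices (10): P, Q, R, S, T, U, V, W, X, Y
  1-simplices (30): PQ, PR, PS, PT, PU, PV, PW, QR, QS, QT, QU, QW, QY, RS, RU, RW, RX, SV, SX, SY, TV, TW, TX, TY, UV, UX, UY, VX, VY, XY
  2-simplices (20): PQS, PQU, PRU, PRW, PSV, PTV, PTW, QRS, QRW, QTW, QTY, QUY, RSX, RUX, SVY, SXY, TVX, TXY, UVX, UVY

Hence C_0 ≅ Z^10, C_1 ≅ Z^30, C_2 ≅ Z^20.

Boundary ∂_1: C_1 → C_0 is given by ∂[p,q] = [q] − [p].
As a 10×30 matrix over Z this has rank 9, with invariant factors (1,1,1,1,1,1,1,1,1).

Boundary ∂_2: C_2 → C_1 maps a triangle to the signed sum of its edges. For instance
  ∂SXY = XY − SY + SX,
  ∂PTW = TW − PW + PT.
As a 30×20 matrix over Z this has rank 20, with invariant factors (1,1,1,1,1,1,1,1,1,1,1,1,1,1,1,1,1,1,1,2).

Computing H_k = (kernel of ∂_k) / (image of ∂_{k+1}):

  H_0: rank C_0 − rank ∂_1 = 10 − 9 = 1, and the invariant factors of ∂_1 are all 1, so H_0 = Z.
  H_1: rank ker ∂_1 − rank ∂_2 = (30 − 9) − 20 = 1, and ∂_2 has invariant factor 2 > 1, so H_1 = Z ⊕ Z/2.
  H_2: rank ker ∂_2 − rank ∂_3 = (20 − 20) − 0 = 0, and there is no ∂_3, so H_2 = 0.

H_0 ≅ Z,  H_1 ≅ Z ⊕ Z/2,  H_2 = 0.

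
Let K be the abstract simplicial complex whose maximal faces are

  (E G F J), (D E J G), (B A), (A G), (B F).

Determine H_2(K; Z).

H_2 = 0.

Take the total order A < B < D < E < F < G < J on the vertex set. Then K (dimension 3) consists of the simplices:

  0-simplices (7): A, B, D, E, F, G, J
  1-simplices (12): AB, AG, BF, DE, DG, DJ, EF, EG, EJ, FG, FJ, GJ
  2-simplices (7): DEG, DEJ, DGJ, EFG, EFJ, EGJ, FGJ
  3-simplices (2): DEGJ, EFGJ

so the chain groups are C_0 ≅ Z^7, C_1 ≅ Z^12, C_2 ≅ Z^7, C_3 ≅ Z^2.

∂_1: C_1 → C_0 maps an edge to its endpoints' difference, ∂[p,q] = q − p. For instance
  ∂AB = B − A.
As a 7×12 matrix over Z this has rank 6, with invariant factors (1,1,1,1,1,1).

Boundary ∂_2: C_2 → C_1 sends each 2-simplex [p,q,r] to [q,r] − [p,r] + [p,q]. For instance
  ∂FGJ = GJ − FJ + FG,
  ∂EFG = FG − EG + EF.
The 12×7 boundary matrix has rank 5 and Smith normal form diag(1,1,1,1,1).

The boundary map ∂_3: C_3 → C_2 sends each 3-simplex σ to the alternating sum Σ_i (−1)^i (σ with its i-th vertex removed). For instance
  ∂DEGJ = EGJ − DGJ + DEJ − DEG,
  ∂EFGJ = FGJ − EGJ + EFJ − EFG.
The 7×2 boundary matrix has rank 2 and Smith normal form diag(1,1).

From H_k ≅ ker(∂_k) / im(∂_{k+1}) we obtain:

  H_2: rank ker ∂_2 − rank ∂_3 = (7 − 5) − 2 = 0, and the invariant factors of ∂_3 are all 1, so H_2 = 0.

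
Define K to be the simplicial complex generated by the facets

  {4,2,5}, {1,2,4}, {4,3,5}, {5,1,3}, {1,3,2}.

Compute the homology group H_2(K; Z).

We work with the vertex ordering 1 < 2 < 3 < 4 < 5. The simplices of K, each written with vertices in increasing order, are:

  0-simplices (5): [1], [2], [3], [4], [5]
  1-simplices (10): [1,2], [1,3], [1,4], [1,5], [2,3], [2,4], [2,5], [3,4], [3,5], [4,5]
  2-simplices (5): [1,2,3], [1,2,4], [1,3,5], [2,4,5], [3,4,5]

giving chain groups C_0 ≅ Z^5, C_1 ≅ Z^10, C_2 ≅ Z^5.

The boundary map ∂_1: C_1 → C_0 is given by ∂[p,q] = [q] − [p].
The resulting 5×10 matrix has rank 4, and its Smith normal form has invariant factors (1,1,1,1).

Boundary ∂_2: C_2 → C_1 maps a triangle to the signed sum of its edges. For instance
  ∂[1,2,3] = [2,3] − [1,3] + [1,2],
  ∂[2,4,5] = [4,5] − [2,5] + [2,4].
The resulting 10×5 matrix has rank 5, and its Smith normal form has invariant factors (1,1,1,1,1).

Now H_k = ker ∂_k / im ∂_{k+1}, so:

  H_2: rank ker ∂_2 − rank ∂_3 = (5 − 5) − 0 = 0, and there is no ∂_3, so H_2 = 0.

(K is a triangulation of the Möbius band.)

H_2 ≅ 0.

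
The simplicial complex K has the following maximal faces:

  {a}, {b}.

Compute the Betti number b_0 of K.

b_0 = 2.

Order the vertices as a < b. Listing each simplex with vertices in this order, K has dimension 0 with simplices:

  0-simplices (2): a, b

Hence C_0 ≅ Z^2.

From H_k ≅ ker(∂_k) / im(∂_{k+1}) we obtain:

  H_0: rank C_0 − rank ∂_1 = 2 − 0 = 2, and there is no ∂_1, so H_0 = Z^2.

Hence the Betti numbers are b_0 = 2.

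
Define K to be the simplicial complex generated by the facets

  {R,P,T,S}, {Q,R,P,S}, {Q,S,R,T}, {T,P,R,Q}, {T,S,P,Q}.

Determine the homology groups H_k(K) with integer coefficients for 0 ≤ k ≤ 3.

H_0 = Z,  H_1 = 0,  H_2 = 0,  H_3 = Z.

Order the vertices as P < Q < R < S < T. Listing each simplex with vertices in this order, K has dimension 3 with simplices:

  0-simplices (5): P, Q, R, S, T
  1-simplices (10): PQ, PR, PS, PT, QR, QS, QT, RS, RT, ST
  2-simplices (10): PQR, PQS, PQT, PRS, PRT, PST, QRS, QRT, QST, RST
  3-simplices (5): PQRS, PQRT, PQST, PRST, QRST

Hence C_0 ≅ Z^5, C_1 ≅ Z^10, C_2 ≅ Z^10, C_3 ≅ Z^5.

The boundary map ∂_1: C_1 → C_0 maps an edge to its endpoints' difference, ∂[p,q] = q − p. For instance
  ∂ST = T − S.
As a 5×10 matrix over Z this has rank 4, with invariant factors (1,1,1,1).

∂_2: C_2 → C_1 acts by ∂[p,q,r] = [q,r] − [p,r] + [p,q]. For instance
  ∂RST = ST − RT + RS,
  ∂PQT = QT − PT + PQ.
As a 10×10 matrix over Z this has rank 6, with invariant factors (1,1,1,1,1,1).

The boundary map ∂_3: C_3 → C_2 sends each 3-simplex σ to the alternating sum Σ_i (−1)^i (σ with its i-th vertex removed). For instance
  ∂PQRT = QRT − PRT + PQT − PQR,
  ∂PQST = QST − PST + PQT − PQS.
The 10×5 boundary matrix has rank 4 and Smith normal form diag(1,1,1,1).

Reading off H_k = ker ∂_k / im ∂_{k+1}:

  H_0: rank C_0 − rank ∂_1 = 5 − 4 = 1, and the invariant factors of ∂_1 are all 1, so H_0 ≅ Z.
  H_1: rank ker ∂_1 − rank ∂_2 = (10 − 4) − 6 = 0, and the invariant factors of ∂_2 are all 1, so H_1 ≅ 0.
  H_2: rank ker ∂_2 − rank ∂_3 = (10 − 6) − 4 = 0, and the invariant factors of ∂_3 are all 1, so H_2 ≅ 0.
  H_3: rank ker ∂_3 − rank ∂_4 = (5 − 4) − 0 = 1, and there is no ∂_4, so H_3 ≅ Z.

As a check, the Euler characteristic is 5 − 10 + 10 − 5 = 0, which agrees with 1 − 0 + 0 − 1 = 0.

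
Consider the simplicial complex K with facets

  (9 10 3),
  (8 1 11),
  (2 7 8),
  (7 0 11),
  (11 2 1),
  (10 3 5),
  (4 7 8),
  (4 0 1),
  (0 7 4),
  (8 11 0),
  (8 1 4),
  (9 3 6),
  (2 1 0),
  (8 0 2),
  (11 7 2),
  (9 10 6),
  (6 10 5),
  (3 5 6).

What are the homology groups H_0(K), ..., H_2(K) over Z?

H_0 = Z^2,  H_1 = Z/2,  H_2 = Z.

We work with the vertex ordering 0 < 1 < 2 < 3 < 4 < 5 < 6 < 7 < 8 < 9 < 10 < 11. The simplices of K, each written with vertices in increasing order, are:

  0-simplices (12): [0], [1], [2], [3], [4], [5], [6], [7], [8], [9], [10], [11]
  1-simplices (27): (27 of them)
  2-simplices (18): (18 of them)

giving chain groups C_0 ≅ Z^12, C_1 ≅ Z^27, C_2 ≅ Z^18.

The boundary map ∂_1: C_1 → C_0 is given by ∂[p,q] = [q] − [p]. For instance
  ∂[5,10] = [10] − [5].
The resulting 12×27 matrix has rank 10, and its Smith normal form has invariant factors (1,1,1,1,1,1,1,1,1,1).

∂_2: C_2 → C_1 acts by ∂[p,q,r] = [q,r] − [p,r] + [p,q]. For instance
  ∂[3,6,9] = [6,9] − [3,9] + [3,6],
  ∂[1,4,8] = [4,8] − [1,8] + [1,4].
The 27×18 boundary matrix has rank 17 and Smith normal form diag(1,1,1,1,1,1,1,1,1,1,1,1,1,1,1,1,2).

Computing H_k = (kernel of ∂_k) / (image of ∂_{k+1}):

  H_0: rank C_0 − rank ∂_1 = 12 − 10 = 2, and the invariant factors of ∂_1 are all 1, so H_0 ≅ Z^2.
  H_1: rank ker ∂_1 − rank ∂_2 = (27 − 10) − 17 = 0, and ∂_2 has invariant factor 2 > 1, so H_1 ≅ Z/2.
  H_2: rank ker ∂_2 − rank ∂_3 = (18 − 17) − 0 = 1, and there is no ∂_3, so H_2 ≅ Z.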